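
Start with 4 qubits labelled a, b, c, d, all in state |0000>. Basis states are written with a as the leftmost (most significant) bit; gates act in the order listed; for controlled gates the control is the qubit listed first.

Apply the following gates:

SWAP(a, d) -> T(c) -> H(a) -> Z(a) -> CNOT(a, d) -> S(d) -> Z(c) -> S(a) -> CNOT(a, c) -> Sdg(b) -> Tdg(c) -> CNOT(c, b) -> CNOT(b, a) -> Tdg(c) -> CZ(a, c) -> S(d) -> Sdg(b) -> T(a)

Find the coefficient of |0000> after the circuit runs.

|0000> carries amplitude sqrt(2)/2 in the final state.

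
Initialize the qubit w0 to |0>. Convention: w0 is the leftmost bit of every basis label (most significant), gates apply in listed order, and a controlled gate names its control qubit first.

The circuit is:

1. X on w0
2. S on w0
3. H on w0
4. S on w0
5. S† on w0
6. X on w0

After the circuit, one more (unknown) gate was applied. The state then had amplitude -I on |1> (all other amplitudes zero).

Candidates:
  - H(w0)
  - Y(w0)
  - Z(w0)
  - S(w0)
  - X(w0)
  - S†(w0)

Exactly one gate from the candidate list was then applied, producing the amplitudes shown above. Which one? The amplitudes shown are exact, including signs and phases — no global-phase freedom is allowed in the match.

The unique candidate consistent with the amplitudes is H(w0).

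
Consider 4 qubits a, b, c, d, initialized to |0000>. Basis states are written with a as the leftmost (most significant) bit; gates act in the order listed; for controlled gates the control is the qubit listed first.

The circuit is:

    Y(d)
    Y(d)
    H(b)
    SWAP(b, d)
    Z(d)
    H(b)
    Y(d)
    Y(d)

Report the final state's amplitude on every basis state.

The final amplitudes are 1/2 on |0000>, -1/2 on |0001>, 1/2 on |0100>, -1/2 on |0101>, and 0 on every other basis state.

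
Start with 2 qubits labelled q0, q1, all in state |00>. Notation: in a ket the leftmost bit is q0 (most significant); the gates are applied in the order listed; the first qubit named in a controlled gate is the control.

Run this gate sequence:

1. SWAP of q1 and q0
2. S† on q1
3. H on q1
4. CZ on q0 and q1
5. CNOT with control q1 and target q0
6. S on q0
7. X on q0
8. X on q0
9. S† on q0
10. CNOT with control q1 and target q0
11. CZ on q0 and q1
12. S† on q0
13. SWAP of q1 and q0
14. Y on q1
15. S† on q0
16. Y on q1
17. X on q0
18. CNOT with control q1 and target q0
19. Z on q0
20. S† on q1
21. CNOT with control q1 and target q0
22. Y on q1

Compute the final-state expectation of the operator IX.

The expectation value of IX is 0. Key observation: the block from step 4 through step 11 cancels to the identity and can be dropped.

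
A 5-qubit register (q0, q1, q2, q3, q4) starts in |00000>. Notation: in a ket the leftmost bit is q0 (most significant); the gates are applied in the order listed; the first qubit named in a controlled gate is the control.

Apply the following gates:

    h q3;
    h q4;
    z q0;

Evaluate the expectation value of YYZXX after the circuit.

The observable YYZXX averages to 0.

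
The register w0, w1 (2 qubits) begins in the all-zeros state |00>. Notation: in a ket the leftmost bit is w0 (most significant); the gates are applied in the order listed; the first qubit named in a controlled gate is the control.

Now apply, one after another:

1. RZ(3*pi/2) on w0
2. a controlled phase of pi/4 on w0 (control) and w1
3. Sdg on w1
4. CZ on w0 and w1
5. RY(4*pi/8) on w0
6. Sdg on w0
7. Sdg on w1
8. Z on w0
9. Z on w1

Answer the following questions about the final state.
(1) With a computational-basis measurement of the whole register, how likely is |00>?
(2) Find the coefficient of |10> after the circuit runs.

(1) A full measurement returns |00> with probability 1/2.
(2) The amplitude on |10> is -sqrt(2)*exp(3*I*pi/4)/2.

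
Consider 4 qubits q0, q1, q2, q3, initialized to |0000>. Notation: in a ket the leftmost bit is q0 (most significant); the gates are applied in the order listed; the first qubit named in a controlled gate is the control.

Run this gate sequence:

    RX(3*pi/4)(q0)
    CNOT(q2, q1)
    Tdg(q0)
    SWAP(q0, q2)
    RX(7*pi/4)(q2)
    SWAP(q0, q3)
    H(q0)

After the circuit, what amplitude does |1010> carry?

The amplitude on |1010> is -sqrt(2)*I/4 + exp(I*pi/4)/4 + I/4 + sqrt(2)*exp(I*pi/4)/4.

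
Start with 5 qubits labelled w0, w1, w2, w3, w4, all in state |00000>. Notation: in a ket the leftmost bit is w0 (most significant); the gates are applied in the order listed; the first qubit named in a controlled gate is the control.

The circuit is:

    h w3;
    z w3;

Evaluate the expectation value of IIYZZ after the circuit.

In the final state, IIYZZ has expectation 0.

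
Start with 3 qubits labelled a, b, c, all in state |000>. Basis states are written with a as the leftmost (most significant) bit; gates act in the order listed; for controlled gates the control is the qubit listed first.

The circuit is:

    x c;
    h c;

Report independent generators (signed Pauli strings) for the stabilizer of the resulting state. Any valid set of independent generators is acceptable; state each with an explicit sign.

One valid set of independent stabilizer generators is -IIX, +ZII, +IZI (any independent generating set of the same group is equally correct).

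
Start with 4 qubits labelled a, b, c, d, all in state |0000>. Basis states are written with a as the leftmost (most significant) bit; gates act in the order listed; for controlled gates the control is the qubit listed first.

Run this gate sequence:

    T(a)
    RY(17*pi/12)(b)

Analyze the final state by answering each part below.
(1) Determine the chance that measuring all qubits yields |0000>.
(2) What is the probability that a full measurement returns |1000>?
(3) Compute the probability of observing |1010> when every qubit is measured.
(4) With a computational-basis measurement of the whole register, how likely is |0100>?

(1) Outcome |0000> occurs with probability -sqrt(6)/8 + sqrt(2)/8 + 1/2.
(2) A full measurement returns |1000> with probability 0.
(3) A full measurement returns |1010> with probability 0.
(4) The probability of measuring |0100> is -sqrt(2)/8 + sqrt(6)/8 + 1/2.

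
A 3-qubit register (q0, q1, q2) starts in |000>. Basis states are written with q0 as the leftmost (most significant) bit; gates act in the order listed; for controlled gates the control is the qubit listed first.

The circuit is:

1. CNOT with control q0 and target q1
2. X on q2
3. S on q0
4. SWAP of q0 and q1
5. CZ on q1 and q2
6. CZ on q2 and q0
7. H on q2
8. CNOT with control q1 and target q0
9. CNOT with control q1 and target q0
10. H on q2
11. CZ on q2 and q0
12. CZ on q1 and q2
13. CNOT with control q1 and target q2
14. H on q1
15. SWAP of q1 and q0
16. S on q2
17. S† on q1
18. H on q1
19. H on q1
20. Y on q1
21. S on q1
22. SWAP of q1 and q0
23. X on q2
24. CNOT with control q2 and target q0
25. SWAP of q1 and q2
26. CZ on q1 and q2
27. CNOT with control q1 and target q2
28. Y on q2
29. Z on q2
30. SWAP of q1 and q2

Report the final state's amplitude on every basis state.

The final amplitudes are -sqrt(2)/2 on |100>, -sqrt(2)/2 on |110>, and 0 on every other basis state. Key observation: gates 5-12 undo each other exactly, leaving only the rest of the circuit to track.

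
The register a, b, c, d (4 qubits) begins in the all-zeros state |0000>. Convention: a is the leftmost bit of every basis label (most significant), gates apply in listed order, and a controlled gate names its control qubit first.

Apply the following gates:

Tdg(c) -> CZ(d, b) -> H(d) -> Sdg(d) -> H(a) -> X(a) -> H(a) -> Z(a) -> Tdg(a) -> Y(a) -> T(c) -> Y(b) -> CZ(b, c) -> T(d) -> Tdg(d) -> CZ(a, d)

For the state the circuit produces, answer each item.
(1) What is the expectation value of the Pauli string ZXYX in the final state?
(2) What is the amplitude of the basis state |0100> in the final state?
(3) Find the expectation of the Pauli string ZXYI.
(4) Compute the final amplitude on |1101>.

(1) In the final state, ZXYX has expectation 0. Key observation: gates 5-8 undo each other exactly, leaving only the rest of the circuit to track.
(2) The final state's coefficient on |0100> equals 0.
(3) The observable ZXYI averages to 0.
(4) The amplitude on |1101> is -sqrt(2)*I/2.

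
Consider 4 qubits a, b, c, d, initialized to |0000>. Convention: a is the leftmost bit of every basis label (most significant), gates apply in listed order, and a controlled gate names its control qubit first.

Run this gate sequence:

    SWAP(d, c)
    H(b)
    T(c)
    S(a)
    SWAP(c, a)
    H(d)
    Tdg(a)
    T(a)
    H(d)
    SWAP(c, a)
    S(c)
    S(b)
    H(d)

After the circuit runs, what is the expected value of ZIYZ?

The expectation value of ZIYZ is 0. Key observation: gates 5-10 undo each other exactly, leaving only the rest of the circuit to track.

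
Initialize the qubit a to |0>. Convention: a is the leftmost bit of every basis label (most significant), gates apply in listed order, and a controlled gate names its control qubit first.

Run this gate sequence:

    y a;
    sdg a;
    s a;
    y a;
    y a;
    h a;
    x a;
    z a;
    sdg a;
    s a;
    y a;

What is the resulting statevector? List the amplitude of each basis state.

The resulting statevector has amplitude -sqrt(2)/2 on |0>, sqrt(2)/2 on |1>.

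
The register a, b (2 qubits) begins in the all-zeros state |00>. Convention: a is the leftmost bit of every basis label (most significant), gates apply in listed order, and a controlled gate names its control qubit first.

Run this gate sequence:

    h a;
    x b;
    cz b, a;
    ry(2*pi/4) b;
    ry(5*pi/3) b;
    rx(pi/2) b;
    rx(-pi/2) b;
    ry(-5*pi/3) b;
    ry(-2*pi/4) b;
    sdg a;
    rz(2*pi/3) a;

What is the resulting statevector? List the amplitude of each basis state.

The final amplitudes are 0 on |00>, -sqrt(2)*exp(2*I*pi/3)/2 on |01>, 0 on |10>, sqrt(2)*exp(5*I*pi/6)/2 on |11>. Key observation: gates 4-9 undo each other exactly, leaving only the rest of the circuit to track.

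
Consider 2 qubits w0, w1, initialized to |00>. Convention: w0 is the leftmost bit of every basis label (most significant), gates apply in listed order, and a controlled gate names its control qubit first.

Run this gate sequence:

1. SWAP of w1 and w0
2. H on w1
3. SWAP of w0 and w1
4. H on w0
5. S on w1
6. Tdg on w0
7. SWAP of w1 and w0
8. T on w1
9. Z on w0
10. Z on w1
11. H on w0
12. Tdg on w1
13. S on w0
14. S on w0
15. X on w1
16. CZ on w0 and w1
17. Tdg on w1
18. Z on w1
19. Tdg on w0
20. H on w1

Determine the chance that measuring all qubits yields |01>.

A full measurement returns |01> with probability 1/4.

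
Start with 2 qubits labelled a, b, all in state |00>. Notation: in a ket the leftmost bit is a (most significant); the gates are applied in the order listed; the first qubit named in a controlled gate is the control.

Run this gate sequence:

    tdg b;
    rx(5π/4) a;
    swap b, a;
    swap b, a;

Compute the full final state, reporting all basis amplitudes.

The final amplitudes are -sqrt(2 - sqrt(2))/2 on |00>, 0 on |01>, -I*sqrt(sqrt(2) + 2)/2 on |10>, 0 on |11>.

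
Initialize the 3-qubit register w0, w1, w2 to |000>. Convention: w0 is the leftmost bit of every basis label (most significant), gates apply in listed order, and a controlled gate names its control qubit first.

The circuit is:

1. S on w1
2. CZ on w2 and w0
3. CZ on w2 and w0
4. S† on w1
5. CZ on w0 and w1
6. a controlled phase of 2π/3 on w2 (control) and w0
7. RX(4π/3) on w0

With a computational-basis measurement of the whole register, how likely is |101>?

Outcome |101> occurs with probability 0. Key observation: the block from step 2 through step 3 cancels to the identity and can be dropped.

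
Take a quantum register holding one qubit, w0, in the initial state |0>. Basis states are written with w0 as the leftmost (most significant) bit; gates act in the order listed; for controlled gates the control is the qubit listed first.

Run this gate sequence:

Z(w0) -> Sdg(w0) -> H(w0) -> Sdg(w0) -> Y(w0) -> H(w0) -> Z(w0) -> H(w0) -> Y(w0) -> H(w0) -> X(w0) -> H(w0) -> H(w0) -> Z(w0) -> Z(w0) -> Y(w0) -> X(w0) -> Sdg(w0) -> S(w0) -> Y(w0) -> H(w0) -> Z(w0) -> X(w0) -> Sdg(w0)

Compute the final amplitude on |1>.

The amplitude on |1> is -sqrt(2)/2.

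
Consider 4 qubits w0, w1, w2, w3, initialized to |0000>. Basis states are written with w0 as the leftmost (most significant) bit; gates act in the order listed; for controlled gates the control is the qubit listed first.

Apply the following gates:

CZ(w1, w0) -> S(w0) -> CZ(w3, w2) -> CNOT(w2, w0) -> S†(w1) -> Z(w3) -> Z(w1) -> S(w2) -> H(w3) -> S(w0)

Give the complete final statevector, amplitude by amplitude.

The final amplitudes are sqrt(2)/2 on |0000>, sqrt(2)/2 on |0001>, and 0 on every other basis state.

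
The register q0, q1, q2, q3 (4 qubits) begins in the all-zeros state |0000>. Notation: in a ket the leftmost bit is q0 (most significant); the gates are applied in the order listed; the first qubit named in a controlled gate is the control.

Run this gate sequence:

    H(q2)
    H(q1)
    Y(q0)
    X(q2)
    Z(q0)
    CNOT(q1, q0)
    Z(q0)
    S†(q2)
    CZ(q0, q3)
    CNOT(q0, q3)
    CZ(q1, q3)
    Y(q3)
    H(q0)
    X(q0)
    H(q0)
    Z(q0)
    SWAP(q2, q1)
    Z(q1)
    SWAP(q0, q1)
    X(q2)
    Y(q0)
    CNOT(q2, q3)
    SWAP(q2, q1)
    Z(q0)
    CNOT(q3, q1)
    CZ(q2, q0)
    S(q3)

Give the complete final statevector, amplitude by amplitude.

After the circuit, the state carries amplitude I/2 on |0011>, I/2 on |0101>, -1/2 on |1011>, 1/2 on |1101>, and 0 on every other basis state.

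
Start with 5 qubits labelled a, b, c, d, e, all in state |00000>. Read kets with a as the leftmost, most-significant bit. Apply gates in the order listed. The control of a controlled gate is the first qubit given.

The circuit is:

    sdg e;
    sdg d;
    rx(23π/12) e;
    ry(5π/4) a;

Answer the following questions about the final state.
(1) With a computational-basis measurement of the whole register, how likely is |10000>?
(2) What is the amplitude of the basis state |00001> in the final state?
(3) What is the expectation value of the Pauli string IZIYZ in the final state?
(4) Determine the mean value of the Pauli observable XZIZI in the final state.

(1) Outcome |10000> occurs with probability sqrt(3)/16 + sqrt(6)/16 + 3*sqrt(2)/16 + 5/16.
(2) The amplitude on |00001> is I*(-2*sqrt(3) + sqrt(2) + sqrt(6))/8.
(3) The expectation value of IZIYZ is 0.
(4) In the final state, XZIZI has expectation -sqrt(2)/2.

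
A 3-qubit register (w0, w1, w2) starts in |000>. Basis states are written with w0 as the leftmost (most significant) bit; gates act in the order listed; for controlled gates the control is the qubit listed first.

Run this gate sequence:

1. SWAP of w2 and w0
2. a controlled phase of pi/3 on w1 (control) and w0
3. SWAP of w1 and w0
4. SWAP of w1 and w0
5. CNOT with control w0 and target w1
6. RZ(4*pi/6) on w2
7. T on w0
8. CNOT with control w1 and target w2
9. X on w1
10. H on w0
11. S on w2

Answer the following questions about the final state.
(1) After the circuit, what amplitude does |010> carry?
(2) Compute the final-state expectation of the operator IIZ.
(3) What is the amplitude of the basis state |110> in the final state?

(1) |010> carries amplitude -sqrt(2)*exp(2*I*pi/3)/2 in the final state. Key observation: the block from step 3 through step 4 cancels to the identity and can be dropped.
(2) The observable IIZ averages to 1.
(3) The final state's coefficient on |110> equals -sqrt(2)*exp(2*I*pi/3)/2.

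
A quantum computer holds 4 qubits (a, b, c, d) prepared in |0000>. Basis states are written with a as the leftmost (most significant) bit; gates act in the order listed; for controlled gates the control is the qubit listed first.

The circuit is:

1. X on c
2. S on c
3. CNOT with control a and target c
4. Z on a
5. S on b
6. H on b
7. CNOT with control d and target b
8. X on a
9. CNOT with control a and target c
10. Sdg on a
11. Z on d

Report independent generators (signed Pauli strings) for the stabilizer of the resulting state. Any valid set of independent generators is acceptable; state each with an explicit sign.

One valid set of independent stabilizer generators is +IXII, -ZIII, +IIZI, +IIIZ (any independent generating set of the same group is equally correct).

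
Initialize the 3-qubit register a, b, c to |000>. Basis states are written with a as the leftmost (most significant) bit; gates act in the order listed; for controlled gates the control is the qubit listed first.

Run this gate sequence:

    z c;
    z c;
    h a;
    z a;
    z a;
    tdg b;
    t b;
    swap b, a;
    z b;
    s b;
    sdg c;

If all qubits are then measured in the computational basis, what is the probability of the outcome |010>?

The probability of measuring |010> is 1/2.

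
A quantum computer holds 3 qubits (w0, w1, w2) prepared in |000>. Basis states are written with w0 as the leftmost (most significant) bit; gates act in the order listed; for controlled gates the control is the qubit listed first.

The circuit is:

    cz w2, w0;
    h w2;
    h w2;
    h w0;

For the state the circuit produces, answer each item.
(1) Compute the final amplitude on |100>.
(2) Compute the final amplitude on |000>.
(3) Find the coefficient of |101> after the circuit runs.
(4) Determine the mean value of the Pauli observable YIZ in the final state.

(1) The amplitude on |100> is sqrt(2)/2. Key observation: gates 2-3 undo each other exactly, leaving only the rest of the circuit to track.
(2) |000> carries amplitude sqrt(2)/2 in the final state.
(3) The final state's coefficient on |101> equals 0.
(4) The observable YIZ averages to 0.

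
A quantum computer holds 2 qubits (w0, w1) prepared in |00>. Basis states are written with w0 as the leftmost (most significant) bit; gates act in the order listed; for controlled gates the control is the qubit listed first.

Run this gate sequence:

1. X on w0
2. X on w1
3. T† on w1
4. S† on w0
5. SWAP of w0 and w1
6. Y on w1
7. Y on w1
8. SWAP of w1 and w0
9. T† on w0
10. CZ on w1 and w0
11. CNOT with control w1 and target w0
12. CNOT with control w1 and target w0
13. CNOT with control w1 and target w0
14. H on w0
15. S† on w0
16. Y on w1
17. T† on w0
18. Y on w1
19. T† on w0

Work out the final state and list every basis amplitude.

The final amplitudes are 0 on |00>, sqrt(2)/2 on |01>, 0 on |10>, -sqrt(2)/2 on |11>. Key observation: gates 12-13 undo each other exactly, leaving only the rest of the circuit to track.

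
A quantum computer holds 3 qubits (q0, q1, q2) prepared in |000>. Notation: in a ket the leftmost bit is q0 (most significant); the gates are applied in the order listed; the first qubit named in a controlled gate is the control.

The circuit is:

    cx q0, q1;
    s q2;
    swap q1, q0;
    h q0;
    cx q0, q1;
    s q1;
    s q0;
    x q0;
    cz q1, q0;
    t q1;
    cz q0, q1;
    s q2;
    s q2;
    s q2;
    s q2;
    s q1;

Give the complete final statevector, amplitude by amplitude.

The resulting statevector has amplitude -sqrt(2)*exp(3*I*pi/4)/2 on |010>, sqrt(2)/2 on |100>, and 0 on every other basis state. Key observation: gates 12-15 undo each other exactly, leaving only the rest of the circuit to track.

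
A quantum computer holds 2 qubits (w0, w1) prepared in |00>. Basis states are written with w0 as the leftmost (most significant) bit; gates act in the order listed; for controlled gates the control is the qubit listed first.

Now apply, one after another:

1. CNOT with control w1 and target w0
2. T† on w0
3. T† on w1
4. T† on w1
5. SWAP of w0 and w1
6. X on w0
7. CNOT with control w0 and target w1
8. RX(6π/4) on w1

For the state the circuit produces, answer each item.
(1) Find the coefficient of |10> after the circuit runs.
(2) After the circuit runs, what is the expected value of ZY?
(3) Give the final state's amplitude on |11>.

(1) The final state's coefficient on |10> equals -sqrt(2)*I/2.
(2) The expectation value of ZY is 1.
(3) |11> carries amplitude -sqrt(2)/2 in the final state.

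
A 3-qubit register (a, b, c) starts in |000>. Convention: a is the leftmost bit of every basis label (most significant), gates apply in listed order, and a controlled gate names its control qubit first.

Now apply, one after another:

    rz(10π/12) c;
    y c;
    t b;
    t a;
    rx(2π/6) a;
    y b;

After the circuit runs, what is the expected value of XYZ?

The expectation value of XYZ is 0.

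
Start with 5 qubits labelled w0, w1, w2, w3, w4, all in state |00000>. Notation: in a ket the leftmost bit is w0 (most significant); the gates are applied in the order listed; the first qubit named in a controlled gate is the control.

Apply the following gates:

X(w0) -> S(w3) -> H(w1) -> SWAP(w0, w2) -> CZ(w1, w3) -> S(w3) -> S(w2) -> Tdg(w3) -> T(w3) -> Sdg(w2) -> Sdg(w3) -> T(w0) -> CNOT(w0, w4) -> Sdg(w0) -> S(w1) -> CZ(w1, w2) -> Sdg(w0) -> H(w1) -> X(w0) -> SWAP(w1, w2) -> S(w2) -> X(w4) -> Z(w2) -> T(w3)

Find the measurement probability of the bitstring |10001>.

The probability of measuring |10001> is 0. Key observation: gates 6-11 undo each other exactly, leaving only the rest of the circuit to track.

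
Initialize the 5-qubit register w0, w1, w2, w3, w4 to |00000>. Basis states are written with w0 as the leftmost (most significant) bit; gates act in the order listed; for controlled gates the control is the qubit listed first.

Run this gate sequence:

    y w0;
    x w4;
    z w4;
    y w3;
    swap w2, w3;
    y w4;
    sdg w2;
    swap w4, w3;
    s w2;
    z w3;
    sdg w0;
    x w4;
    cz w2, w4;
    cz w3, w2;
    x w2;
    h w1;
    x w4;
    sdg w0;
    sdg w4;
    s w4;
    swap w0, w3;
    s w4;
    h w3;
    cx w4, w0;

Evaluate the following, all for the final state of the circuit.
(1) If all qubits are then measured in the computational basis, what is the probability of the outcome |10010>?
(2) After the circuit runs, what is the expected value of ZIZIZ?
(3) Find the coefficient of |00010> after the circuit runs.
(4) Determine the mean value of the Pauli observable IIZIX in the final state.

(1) The probability of measuring |10010> is 0.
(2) In the final state, ZIZIZ has expectation 1.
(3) The amplitude on |00010> is I/2.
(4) The expectation value of IIZIX is 0.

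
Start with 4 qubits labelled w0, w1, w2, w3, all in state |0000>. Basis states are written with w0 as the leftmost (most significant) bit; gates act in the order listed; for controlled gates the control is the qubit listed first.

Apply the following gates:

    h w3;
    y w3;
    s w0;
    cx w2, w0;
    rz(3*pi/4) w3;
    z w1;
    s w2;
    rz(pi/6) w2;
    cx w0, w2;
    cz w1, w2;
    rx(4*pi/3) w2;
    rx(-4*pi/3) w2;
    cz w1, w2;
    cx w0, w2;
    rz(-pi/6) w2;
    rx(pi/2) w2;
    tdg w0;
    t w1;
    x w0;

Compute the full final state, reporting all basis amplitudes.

After the circuit, the state carries amplitude -exp(I*pi/8)/2 on |1000>, exp(7*I*pi/8)/2 on |1001>, exp(5*I*pi/8)/2 on |1010>, exp(3*I*pi/8)/2 on |1011>, and 0 on every other basis state. Key observation: the block from step 8 through step 15 cancels to the identity and can be dropped.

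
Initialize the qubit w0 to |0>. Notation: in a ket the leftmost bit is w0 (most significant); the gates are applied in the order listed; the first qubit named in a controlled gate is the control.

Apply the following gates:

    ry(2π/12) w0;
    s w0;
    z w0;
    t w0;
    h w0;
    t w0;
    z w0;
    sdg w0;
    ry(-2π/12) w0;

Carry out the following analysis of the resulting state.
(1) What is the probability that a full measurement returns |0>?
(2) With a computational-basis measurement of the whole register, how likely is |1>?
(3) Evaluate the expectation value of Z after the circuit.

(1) The probability of measuring |0> is 7/16.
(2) The probability of measuring |1> is 9/16.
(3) The expectation value of Z is -1/8.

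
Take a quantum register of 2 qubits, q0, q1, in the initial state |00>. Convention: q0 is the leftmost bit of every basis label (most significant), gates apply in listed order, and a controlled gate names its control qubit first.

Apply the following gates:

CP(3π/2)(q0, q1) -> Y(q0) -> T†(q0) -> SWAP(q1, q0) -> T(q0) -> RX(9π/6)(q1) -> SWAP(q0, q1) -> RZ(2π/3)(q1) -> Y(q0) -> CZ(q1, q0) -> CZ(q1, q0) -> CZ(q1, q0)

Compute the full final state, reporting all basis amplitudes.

The final amplitudes are sqrt(2)*exp(5*I*pi/12)/2 on |00>, 0 on |01>, -sqrt(2)*exp(11*I*pi/12)/2 on |10>, 0 on |11>. Key observation: the block from step 11 through step 12 cancels to the identity and can be dropped.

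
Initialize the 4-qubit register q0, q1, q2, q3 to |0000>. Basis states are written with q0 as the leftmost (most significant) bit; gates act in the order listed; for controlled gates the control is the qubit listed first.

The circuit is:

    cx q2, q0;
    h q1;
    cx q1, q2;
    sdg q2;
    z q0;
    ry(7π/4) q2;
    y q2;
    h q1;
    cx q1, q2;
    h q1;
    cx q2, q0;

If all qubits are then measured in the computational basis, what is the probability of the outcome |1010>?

A full measurement returns |1010> with probability sqrt(2)/8 + 1/4.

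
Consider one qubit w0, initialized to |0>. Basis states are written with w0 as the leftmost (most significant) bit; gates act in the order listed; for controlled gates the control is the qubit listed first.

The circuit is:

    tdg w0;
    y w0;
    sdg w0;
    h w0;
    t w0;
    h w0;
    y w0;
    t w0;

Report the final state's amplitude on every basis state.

The final amplitudes are -I/2 - exp(3*I*pi/4)/2 on |0>, 1/2 + exp(3*I*pi/4)/2 on |1>.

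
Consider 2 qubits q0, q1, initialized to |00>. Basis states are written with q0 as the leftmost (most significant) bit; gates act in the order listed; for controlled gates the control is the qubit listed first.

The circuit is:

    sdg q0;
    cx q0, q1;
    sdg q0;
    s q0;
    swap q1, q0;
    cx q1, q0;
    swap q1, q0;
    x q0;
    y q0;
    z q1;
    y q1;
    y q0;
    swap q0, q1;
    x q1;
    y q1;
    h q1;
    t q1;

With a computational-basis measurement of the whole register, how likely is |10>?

The probability of measuring |10> is 1/2.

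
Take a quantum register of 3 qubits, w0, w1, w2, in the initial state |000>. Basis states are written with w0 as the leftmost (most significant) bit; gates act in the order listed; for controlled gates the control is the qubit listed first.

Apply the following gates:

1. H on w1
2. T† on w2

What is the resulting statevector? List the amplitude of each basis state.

After the circuit, the state carries amplitude sqrt(2)/2 on |000>, sqrt(2)/2 on |010>, and 0 on every other basis state.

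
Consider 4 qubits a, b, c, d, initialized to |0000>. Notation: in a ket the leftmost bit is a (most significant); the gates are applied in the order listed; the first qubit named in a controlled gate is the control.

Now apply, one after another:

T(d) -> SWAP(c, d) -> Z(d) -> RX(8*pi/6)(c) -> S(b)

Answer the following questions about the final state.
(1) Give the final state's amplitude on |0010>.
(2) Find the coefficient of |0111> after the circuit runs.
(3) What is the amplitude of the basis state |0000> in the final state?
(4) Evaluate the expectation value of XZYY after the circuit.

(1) The amplitude on |0010> is -sqrt(3)*I/2.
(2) The final state's coefficient on |0111> equals 0.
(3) The amplitude on |0000> is -1/2.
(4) In the final state, XZYY has expectation 0.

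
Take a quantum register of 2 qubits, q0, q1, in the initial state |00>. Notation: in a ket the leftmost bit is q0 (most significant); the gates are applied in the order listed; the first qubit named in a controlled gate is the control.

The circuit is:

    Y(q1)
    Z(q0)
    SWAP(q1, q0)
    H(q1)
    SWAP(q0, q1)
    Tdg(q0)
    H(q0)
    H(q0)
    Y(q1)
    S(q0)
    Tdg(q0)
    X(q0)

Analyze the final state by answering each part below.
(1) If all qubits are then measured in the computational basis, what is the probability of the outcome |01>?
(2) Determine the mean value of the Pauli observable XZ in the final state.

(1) Outcome |01> occurs with probability 0.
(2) In the final state, XZ has expectation 1.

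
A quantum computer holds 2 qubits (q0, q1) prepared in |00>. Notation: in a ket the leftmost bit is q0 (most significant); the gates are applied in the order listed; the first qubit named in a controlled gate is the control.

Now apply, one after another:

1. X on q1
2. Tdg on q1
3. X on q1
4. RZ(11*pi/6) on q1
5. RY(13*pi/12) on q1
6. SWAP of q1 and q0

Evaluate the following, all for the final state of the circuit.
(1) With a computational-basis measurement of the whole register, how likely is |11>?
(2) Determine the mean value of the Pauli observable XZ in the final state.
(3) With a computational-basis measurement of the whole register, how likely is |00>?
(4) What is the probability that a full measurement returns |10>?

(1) Outcome |11> occurs with probability 0.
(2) The observable XZ averages to -sqrt(6)/4 + sqrt(2)/4.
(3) The probability of measuring |00> is -sqrt(6)/8 - sqrt(2)/8 + 1/2.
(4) Outcome |10> occurs with probability sqrt(2)/8 + sqrt(6)/8 + 1/2.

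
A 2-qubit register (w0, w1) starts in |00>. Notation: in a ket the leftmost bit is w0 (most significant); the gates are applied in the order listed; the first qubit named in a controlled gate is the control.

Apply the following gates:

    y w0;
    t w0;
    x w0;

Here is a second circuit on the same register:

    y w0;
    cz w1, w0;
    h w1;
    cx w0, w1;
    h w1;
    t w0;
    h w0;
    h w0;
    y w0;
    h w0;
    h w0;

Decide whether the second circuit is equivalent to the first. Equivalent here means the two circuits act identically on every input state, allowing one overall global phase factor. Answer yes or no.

No: there is an input state on which the two circuits produce genuinely different outputs (not merely differing by a phase).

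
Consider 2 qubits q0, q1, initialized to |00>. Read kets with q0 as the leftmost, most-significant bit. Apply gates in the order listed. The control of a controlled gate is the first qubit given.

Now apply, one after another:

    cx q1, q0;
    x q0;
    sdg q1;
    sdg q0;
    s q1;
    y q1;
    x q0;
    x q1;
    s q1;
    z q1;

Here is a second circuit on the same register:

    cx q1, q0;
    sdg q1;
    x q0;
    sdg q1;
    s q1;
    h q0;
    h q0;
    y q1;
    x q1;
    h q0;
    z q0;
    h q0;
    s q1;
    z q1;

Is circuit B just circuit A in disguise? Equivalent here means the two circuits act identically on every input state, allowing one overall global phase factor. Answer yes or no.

No — the two circuits implement different unitaries, even allowing a global phase.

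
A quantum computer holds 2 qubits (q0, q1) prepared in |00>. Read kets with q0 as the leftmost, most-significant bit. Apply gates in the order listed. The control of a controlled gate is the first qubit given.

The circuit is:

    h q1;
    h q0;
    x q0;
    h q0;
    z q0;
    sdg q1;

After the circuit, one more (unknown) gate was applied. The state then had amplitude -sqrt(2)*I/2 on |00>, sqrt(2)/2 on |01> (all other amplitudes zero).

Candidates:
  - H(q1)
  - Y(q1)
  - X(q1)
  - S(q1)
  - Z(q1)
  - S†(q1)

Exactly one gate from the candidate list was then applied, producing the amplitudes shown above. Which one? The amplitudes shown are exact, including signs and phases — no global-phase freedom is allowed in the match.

The unique candidate consistent with the amplitudes is X(q1). Key observation: steps 2-5 multiply out to the identity, so the circuit reduces to the remaining gates.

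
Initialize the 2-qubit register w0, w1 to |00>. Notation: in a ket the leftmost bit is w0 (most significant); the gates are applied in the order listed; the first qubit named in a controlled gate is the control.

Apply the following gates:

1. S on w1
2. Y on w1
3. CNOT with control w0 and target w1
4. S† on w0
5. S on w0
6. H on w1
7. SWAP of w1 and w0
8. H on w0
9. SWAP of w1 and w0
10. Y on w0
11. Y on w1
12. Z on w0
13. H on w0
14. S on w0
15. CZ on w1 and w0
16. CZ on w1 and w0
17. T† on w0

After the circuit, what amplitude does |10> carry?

The final state's coefficient on |10> equals sqrt(2)*exp(3*I*pi/4)/2.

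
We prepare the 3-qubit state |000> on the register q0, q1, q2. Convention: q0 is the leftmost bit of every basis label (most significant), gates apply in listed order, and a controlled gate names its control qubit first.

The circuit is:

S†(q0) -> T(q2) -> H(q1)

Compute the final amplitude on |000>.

The final state's coefficient on |000> equals sqrt(2)/2.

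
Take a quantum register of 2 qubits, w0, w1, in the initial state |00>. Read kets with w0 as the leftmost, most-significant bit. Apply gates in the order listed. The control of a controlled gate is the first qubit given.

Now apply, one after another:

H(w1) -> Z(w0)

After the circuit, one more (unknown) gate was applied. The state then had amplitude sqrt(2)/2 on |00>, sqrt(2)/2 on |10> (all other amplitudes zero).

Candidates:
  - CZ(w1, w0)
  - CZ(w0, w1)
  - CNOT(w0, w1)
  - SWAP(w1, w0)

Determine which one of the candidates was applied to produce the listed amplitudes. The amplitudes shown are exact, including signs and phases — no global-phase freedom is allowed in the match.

It was SWAP(w1, w0) that produced the state shown.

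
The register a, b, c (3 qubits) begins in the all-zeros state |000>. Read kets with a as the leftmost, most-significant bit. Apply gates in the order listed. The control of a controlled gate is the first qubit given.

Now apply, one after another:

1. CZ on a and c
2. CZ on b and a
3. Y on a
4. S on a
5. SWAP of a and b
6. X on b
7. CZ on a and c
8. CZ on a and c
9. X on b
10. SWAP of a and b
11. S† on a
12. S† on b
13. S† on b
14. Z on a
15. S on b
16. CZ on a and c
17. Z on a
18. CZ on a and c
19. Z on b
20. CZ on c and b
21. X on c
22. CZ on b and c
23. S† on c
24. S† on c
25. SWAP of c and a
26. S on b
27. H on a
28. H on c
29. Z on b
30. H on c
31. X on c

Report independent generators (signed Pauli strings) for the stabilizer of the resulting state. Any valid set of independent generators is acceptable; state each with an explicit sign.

One valid set of independent stabilizer generators is -XII, +IZI, +IIZ (any independent generating set of the same group is equally correct). Key observation: the block from step 4 through step 11 cancels to the identity and can be dropped.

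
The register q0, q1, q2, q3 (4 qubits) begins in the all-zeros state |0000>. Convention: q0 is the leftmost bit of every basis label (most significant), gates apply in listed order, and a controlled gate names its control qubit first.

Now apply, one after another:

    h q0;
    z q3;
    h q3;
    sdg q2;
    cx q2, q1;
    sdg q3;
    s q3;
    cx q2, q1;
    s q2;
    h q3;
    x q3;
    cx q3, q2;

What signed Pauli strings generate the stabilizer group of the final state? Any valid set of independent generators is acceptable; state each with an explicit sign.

The stabilizer group can be generated by +XIII, +IZII, -IIZI, -IIIZ, among other valid generating sets. Key observation: steps 3-10 multiply out to the identity, so the circuit reduces to the remaining gates.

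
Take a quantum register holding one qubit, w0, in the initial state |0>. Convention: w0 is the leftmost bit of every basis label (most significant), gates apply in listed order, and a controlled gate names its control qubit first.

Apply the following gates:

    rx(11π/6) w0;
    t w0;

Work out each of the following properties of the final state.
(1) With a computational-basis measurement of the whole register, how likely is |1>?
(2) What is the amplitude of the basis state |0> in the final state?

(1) A full measurement returns |1> with probability 1/2 - sqrt(3)/4.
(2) |0> carries amplitude -sqrt(6)/4 - sqrt(2)/4 in the final state.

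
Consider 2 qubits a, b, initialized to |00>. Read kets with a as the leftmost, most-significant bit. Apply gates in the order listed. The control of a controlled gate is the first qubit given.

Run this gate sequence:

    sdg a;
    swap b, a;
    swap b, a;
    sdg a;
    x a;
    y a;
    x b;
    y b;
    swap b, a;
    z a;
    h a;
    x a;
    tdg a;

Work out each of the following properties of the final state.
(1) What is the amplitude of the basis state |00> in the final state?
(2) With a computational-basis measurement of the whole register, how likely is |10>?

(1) |00> carries amplitude -sqrt(2)/2 in the final state. Key observation: gates 2-3 undo each other exactly, leaving only the rest of the circuit to track.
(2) The probability of measuring |10> is 1/2.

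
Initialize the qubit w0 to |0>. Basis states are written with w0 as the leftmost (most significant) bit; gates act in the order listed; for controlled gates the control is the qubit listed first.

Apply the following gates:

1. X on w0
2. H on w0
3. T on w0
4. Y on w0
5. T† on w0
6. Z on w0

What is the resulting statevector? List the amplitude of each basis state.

After the circuit, the state carries amplitude sqrt(2)*exp(3*I*pi/4)/2 on |0>, -sqrt(2)*exp(I*pi/4)/2 on |1>.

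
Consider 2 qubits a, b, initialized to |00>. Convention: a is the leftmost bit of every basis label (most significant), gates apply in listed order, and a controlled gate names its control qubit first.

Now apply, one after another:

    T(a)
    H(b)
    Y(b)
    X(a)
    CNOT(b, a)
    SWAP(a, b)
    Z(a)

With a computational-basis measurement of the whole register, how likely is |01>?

A full measurement returns |01> with probability 1/2.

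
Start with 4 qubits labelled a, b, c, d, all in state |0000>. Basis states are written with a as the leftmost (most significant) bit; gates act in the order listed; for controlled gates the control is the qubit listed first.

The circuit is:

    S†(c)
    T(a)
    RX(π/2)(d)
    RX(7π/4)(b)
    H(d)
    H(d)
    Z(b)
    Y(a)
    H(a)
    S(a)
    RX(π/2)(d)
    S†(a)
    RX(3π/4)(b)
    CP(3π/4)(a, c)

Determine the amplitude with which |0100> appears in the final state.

|0100> carries amplitude 0 in the final state. Key observation: gates 5-6 undo each other exactly, leaving only the rest of the circuit to track.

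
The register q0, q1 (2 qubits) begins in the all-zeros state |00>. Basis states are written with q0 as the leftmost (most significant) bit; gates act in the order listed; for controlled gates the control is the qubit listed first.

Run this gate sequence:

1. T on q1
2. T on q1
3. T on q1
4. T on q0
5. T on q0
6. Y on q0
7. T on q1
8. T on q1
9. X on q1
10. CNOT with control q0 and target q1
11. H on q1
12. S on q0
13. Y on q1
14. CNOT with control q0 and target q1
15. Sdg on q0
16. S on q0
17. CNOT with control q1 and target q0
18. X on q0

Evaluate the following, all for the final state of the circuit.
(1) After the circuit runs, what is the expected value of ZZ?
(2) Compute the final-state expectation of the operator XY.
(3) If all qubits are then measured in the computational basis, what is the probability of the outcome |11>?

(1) The expectation value of ZZ is 1.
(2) In the final state, XY has expectation 0.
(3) The probability of measuring |11> is 1/2.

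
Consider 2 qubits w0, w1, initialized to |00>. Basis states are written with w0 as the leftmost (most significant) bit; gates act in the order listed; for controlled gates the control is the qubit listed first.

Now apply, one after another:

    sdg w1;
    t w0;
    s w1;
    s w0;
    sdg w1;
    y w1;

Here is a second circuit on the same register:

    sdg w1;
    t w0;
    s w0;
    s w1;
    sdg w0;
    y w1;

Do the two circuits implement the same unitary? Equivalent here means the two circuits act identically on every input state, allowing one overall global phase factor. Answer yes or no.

No, they are not equivalent — no single phase factor reconciles the two unitaries.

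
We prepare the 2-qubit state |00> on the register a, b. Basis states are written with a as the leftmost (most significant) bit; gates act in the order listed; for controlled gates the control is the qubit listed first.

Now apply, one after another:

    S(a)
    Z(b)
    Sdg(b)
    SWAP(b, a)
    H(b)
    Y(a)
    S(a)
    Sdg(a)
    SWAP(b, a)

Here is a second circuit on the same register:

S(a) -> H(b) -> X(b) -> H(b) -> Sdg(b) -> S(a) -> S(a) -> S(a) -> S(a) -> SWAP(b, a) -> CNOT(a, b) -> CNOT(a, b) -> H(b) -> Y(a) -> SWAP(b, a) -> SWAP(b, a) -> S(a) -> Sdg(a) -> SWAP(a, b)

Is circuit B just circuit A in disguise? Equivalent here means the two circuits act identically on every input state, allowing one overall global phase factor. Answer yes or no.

Yes: on every input state the two circuits agree up to one overall phase factor.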